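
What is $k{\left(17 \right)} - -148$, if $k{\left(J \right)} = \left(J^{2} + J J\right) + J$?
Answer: $743$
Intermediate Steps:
$k{\left(J \right)} = J + 2 J^{2}$ ($k{\left(J \right)} = \left(J^{2} + J^{2}\right) + J = 2 J^{2} + J = J + 2 J^{2}$)
$k{\left(17 \right)} - -148 = 17 \left(1 + 2 \cdot 17\right) - -148 = 17 \left(1 + 34\right) + 148 = 17 \cdot 35 + 148 = 595 + 148 = 743$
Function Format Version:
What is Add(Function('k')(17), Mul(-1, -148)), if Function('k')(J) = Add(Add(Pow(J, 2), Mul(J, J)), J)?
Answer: 743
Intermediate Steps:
Function('k')(J) = Add(J, Mul(2, Pow(J, 2))) (Function('k')(J) = Add(Add(Pow(J, 2), Pow(J, 2)), J) = Add(Mul(2, Pow(J, 2)), J) = Add(J, Mul(2, Pow(J, 2))))
Add(Function('k')(17), Mul(-1, -148)) = Add(Mul(17, Add(1, Mul(2, 17))), Mul(-1, -148)) = Add(Mul(17, Add(1, 34)), 148) = Add(Mul(17, 35), 148) = Add(595, 148) = 743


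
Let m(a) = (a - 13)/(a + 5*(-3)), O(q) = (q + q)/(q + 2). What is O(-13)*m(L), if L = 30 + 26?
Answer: 1118/451 ≈ 2.4789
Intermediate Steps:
O(q) = 2*q/(2 + q) (O(q) = (2*q)/(2 + q) = 2*q/(2 + q))
L = 56
m(a) = (-13 + a)/(-15 + a) (m(a) = (-13 + a)/(a - 15) = (-13 + a)/(-15 + a))
O(-13)*m(L) = (2*(-13)/(2 - 13))*((-13 + 56)/(-15 + 56)) = (2*(-13)/(-11))*(43/41) = (2*(-13)*(-1/11))*((1/41)*43) = (26/11)*(43/41) = 1118/451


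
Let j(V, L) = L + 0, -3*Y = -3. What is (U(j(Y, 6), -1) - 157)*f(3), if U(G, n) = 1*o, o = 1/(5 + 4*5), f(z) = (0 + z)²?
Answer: -35316/25 ≈ -1412.6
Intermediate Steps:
Y = 1 (Y = -⅓*(-3) = 1)
j(V, L) = L
f(z) = z²
o = 1/25 (o = 1/(5 + 20) = 1/25 ≈ 0.040000)
U(G, n) = 1/25 (U(G, n) = 1*(1/25) = 1/25)
(U(j(Y, 6), -1) - 157)*f(3) = (1/25 - 157)*3² = -3924/25*9 = -35316/25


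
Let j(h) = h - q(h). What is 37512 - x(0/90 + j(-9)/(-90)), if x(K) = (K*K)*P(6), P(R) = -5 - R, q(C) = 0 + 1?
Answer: 3038483/81 ≈ 37512.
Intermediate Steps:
q(C) = 1
j(h) = -1 + h (j(h) = h - 1*1 = h - 1 = -1 + h)
x(K) = -11*K² (x(K) = (K*K)*(-5 - 1*6) = K²*(-5 - 6) = K²*(-11) = -11*K²)
37512 - x(0/90 + j(-9)/(-90)) = 37512 - (-11)*(0/90 + (-1 - 9)/(-90))² = 37512 - (-11)*(0*(1/90) - 10*(-1/90))² = 37512 - (-11)*(0 + ⅑)² = 37512 - (-11)*(⅑)² = 37512 - (-11)/81 = 37512 - 1*(-11/81) = 37512 + 11/81 = 3038483/81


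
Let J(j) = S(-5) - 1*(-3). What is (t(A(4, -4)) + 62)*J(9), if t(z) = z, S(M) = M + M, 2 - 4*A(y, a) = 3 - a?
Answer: -1701/4 ≈ -425.25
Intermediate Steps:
A(y, a) = -¼ + a/4 (A(y, a) = ½ - (3 - a)/4 = ½ + (-¾ + a/4) = -¼ + a/4)
S(M) = 2*M
J(j) = -7 (J(j) = 2*(-5) - 1*(-3) = -10 + 3 = -7)
(t(A(4, -4)) + 62)*J(9) = ((-¼ + (¼)*(-4)) + 62)*(-7) = ((-¼ - 1) + 62)*(-7) = (-5/4 + 62)*(-7) = (243/4)*(-7) = -1701/4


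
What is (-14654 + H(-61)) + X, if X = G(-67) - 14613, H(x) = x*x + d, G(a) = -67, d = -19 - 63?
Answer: -25695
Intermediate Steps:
d = -82
H(x) = -82 + x² (H(x) = x*x - 82 = x² - 82 = -82 + x²)
X = -14680 (X = -67 - 14613 = -14680)
(-14654 + H(-61)) + X = (-14654 + (-82 + (-61)²)) - 14680 = (-14654 + (-82 + 3721)) - 14680 = (-14654 + 3639) - 14680 = -11015 - 14680 = -25695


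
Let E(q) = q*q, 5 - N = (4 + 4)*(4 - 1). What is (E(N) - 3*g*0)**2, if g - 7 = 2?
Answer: 130321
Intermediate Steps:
g = 9 (g = 7 + 2 = 9)
N = -19 (N = 5 - (4 + 4)*(4 - 1) = 5 - 8*3 = 5 - 1*24 = 5 - 24 = -19)
E(q) = q**2
(E(N) - 3*g*0)**2 = ((-19)**2 - 3*9*0)**2 = (361 - 27*0)**2 = (361 + 0)**2 = 361**2 = 130321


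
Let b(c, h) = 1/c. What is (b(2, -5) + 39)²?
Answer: 6241/4 ≈ 1560.3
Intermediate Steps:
(b(2, -5) + 39)² = (1/2 + 39)² = (½ + 39)² = (79/2)² = 6241/4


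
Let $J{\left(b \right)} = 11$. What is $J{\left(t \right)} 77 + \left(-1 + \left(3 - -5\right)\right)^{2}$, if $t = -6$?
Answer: $896$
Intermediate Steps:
$J{\left(t \right)} 77 + \left(-1 + \left(3 - -5\right)\right)^{2} = 11 \cdot 77 + \left(-1 + \left(3 - -5\right)\right)^{2} = 847 + \left(-1 + \left(3 + 5\right)\right)^{2} = 847 + \left(-1 + 8\right)^{2} = 847 + 7^{2} = 847 + 49 = 896$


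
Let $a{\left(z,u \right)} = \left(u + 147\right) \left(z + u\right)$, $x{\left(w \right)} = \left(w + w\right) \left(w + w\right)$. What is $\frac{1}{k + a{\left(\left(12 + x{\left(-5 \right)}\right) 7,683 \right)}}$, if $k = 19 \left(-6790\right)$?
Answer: $\frac{1}{1088600} \approx 9.1861 \cdot 10^{-7}$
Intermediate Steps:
$x{\left(w \right)} = 4 w^{2}$ ($x{\left(w \right)} = 2 w 2 w = 4 w^{2}$)
$a{\left(z,u \right)} = \left(147 + u\right) \left(u + z\right)$
$k = -129010$
$\frac{1}{k + a{\left(\left(12 + x{\left(-5 \right)}\right) 7,683 \right)}} = \frac{1}{-129010 + \left(683^{2} + 147 \cdot 683 + 147 \left(12 + 4 \left(-5\right)^{2}\right) 7 + 683 \left(12 + 4 \left(-5\right)^{2}\right) 7\right)} = \frac{1}{-129010 + \left(466489 + 100401 + 147 \left(12 + 4 \cdot 25\right) 7 + 683 \left(12 + 4 \cdot 25\right) 7\right)} = \frac{1}{-129010 + \left(466489 + 100401 + 147 \left(12 + 100\right) 7 + 683 \left(12 + 100\right) 7\right)} = \frac{1}{-129010 + \left(466489 + 100401 + 147 \cdot 112 \cdot 7 + 683 \cdot 112 \cdot 7\right)} = \frac{1}{-129010 + \left(466489 + 100401 + 147 \cdot 784 + 683 \cdot 784\right)} = \frac{1}{-129010 + \left(466489 + 100401 + 115248 + 535472\right)} = \frac{1}{-129010 + 1217610} = \frac{1}{1088600}$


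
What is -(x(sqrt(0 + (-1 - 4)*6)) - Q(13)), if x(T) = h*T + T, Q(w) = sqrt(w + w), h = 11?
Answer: sqrt(26) - 12*I*sqrt(30) ≈ 5.099 - 65.727*I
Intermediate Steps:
Q(w) = sqrt(2)*sqrt(w) (Q(w) = sqrt(2*w) = sqrt(2)*sqrt(w))
x(T) = 12*T (x(T) = 11*T + T = 12*T)
-(x(sqrt(0 + (-1 - 4)*6)) - Q(13)) = -(12*sqrt(0 + (-1 - 4)*6) - sqrt(2)*sqrt(13)) = -(12*sqrt(0 - 5*6) - sqrt(26)) = -(12*sqrt(0 - 30) - sqrt(26)) = -(12*sqrt(-30) - sqrt(26)) = -(12*(I*sqrt(30)) - sqrt(26)) = -(12*I*sqrt(30) - sqrt(26)) = -(-sqrt(26) + 12*I*sqrt(30)) = sqrt(26) - 12*I*sqrt(30)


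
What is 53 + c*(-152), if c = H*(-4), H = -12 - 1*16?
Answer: -16971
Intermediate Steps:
H = -28 (H = -12 - 16 = -28)
c = 112 (c = -28*(-4) = 112)
53 + c*(-152) = 53 + 112*(-152) = 53 - 17024 = -16971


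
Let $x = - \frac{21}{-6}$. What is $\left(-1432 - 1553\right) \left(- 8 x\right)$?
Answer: $83580$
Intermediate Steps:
$x = \frac{7}{2}$ ($x = \left(-21\right) \left(- \frac{1}{6}\right) = \frac{7}{2} \approx 3.5$)
$\left(-1432 - 1553\right) \left(- 8 x\right) = \left(-1432 - 1553\right) \left(\left(-8\right) \frac{7}{2}\right) = \left(-2985\right) \left(-28\right) = 83580$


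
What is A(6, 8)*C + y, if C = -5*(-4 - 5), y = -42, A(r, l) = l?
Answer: 318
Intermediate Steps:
C = 45 (C = -5*(-9) = 45)
A(6, 8)*C + y = 8*45 - 42 = 360 - 42 = 318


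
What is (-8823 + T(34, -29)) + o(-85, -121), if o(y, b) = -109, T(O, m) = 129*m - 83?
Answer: -12756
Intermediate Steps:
T(O, m) = -83 + 129*m
(-8823 + T(34, -29)) + o(-85, -121) = (-8823 + (-83 + 129*(-29))) - 109 = (-8823 + (-83 - 3741)) - 109 = (-8823 - 3824) - 109 = -12647 - 109 = -12756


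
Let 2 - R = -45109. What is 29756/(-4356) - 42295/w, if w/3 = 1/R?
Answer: -692593024874/1089 ≈ -6.3599e+8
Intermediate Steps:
R = 45111 (R = 2 - 1*(-45109) = 2 + 45109 = 45111)
w = 1/15037 (w = 3/45111 = 3*(1/45111) = 1/15037 ≈ 6.6503e-5)
29756/(-4356) - 42295/w = 29756/(-4356) - 42295/1/15037 = 29756*(-1/4356) - 42295*15037 = -7439/1089 - 635989915 = -692593024874/1089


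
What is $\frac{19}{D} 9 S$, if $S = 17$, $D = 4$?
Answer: $\frac{2907}{4} \approx 726.75$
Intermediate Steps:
$\frac{19}{D} 9 S = \frac{19}{4} \cdot 9 \cdot 17 = \frac{171}{4} \cdot 17 = \frac{2907}{4}$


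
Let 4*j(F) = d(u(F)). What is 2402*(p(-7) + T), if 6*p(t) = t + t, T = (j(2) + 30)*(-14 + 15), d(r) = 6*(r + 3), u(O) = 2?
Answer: 253411/3 ≈ 84470.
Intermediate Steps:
d(r) = 18 + 6*r (d(r) = 6*(3 + r) = 18 + 6*r)
j(F) = 15/2 (j(F) = (18 + 6*2)/4 = (18 + 12)/4 = (¼)*30 = 15/2)
T = 75/2 (T = (15/2 + 30)*(-14 + 15) = (75/2)*1 = 75/2 ≈ 37.500)
p(t) = t/3 (p(t) = (t + t)/6 = (2*t)/6 = t/3)
2402*(p(-7) + T) = 2402*((⅓)*(-7) + 75/2) = 2402*(-7/3 + 75/2) = 2402*(211/6) = 253411/3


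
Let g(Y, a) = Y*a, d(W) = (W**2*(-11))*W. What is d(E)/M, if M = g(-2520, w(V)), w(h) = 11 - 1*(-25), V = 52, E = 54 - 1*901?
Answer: -954871379/12960 ≈ -73678.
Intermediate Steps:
E = -847 (E = 54 - 901 = -847)
w(h) = 36 (w(h) = 11 + 25 = 36)
d(W) = -11*W**3 (d(W) = (-11*W**2)*W = -11*W**3)
M = -90720 (M = -2520*36 = -90720)
d(E)/M = -11*(-847)**3/(-90720) = -11*(-607645423)*(-1/90720) = 6684099653*(-1/90720) = -954871379/12960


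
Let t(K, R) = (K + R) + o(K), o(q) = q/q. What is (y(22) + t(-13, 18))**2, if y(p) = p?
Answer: 784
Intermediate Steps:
o(q) = 1
t(K, R) = 1 + K + R (t(K, R) = (K + R) + 1 = 1 + K + R)
(y(22) + t(-13, 18))**2 = (22 + (1 - 13 + 18))**2 = (22 + 6)**2 = 28**2 = 784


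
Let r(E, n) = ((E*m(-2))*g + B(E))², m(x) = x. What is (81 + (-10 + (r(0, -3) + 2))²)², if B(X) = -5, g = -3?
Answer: 136900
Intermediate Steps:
r(E, n) = (-5 + 6*E)² (r(E, n) = ((E*(-2))*(-3) - 5)² = (-2*E*(-3) - 5)² = (6*E - 5)² = (-5 + 6*E)²)
(81 + (-10 + (r(0, -3) + 2))²)² = (81 + (-10 + ((-5 + 6*0)² + 2))²)² = (81 + (-10 + ((-5 + 0)² + 2))²)² = (81 + (-10 + ((-5)² + 2))²)² = (81 + (-10 + (25 + 2))²)² = (81 + (-10 + 27)²)² = (81 + 17²)² = (81 + 289)² = 370² = 136900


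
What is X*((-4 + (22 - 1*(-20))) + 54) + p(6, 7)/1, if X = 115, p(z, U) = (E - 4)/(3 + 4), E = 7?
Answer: 74063/7 ≈ 10580.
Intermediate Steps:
p(z, U) = 3/7 (p(z, U) = (7 - 4)/(3 + 4) = 3/7)
X*((-4 + (22 - 1*(-20))) + 54) + p(6, 7)/1 = 115*((-4 + (22 - 1*(-20))) + 54) + (3/7)/1 = 115*((-4 + (22 + 20)) + 54) + (3/7)*1 = 115*((-4 + 42) + 54) + 3/7 = 115*(38 + 54) + 3/7 = 115*92 + 3/7 = 10580 + 3/7 = 74063/7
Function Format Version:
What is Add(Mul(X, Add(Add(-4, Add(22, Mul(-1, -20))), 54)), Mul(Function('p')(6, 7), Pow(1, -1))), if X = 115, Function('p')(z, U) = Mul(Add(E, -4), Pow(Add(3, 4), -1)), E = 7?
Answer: Rational(74063, 7) ≈ 10580.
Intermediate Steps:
Function('p')(z, U) = Rational(3, 7) (Function('p')(z, U) = Mul(Add(7, -4), Pow(Add(3, 4), -1)) = Mul(3, Pow(7, -1)) = Mul(3, Rational(1, 7)) = Rational(3, 7))
Add(Mul(X, Add(Add(-4, Add(22, Mul(-1, -20))), 54)), Mul(Function('p')(6, 7), Pow(1, -1))) = Add(Mul(115, Add(Add(-4, Add(22, Mul(-1, -20))), 54)), Mul(Rational(3, 7), Pow(1, -1))) = Add(Mul(115, Add(Add(-4, Add(22, 20)), 54)), Mul(Rational(3, 7), 1)) = Add(Mul(115, Add(Add(-4, 42), 54)), Rational(3, 7)) = Add(Mul(115, Add(38, 54)), Rational(3, 7)) = Add(Mul(115, 92), Rational(3, 7)) = Add(10580, Rational(3, 7)) = Rational(74063, 7)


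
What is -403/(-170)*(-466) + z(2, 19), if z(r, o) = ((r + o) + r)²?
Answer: -48934/85 ≈ -575.69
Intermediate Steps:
z(r, o) = (o + 2*r)² (z(r, o) = ((o + r) + r)² = (o + 2*r)²)
-403/(-170)*(-466) + z(2, 19) = -403/(-170)*(-466) + (19 + 2*2)² = -403*(-1/170)*(-466) + (19 + 4)² = (403/170)*(-466) + 23² = -93899/85 + 529 = -48934/85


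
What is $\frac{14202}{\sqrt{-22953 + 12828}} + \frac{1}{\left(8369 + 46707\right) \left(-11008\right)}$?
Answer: $- \frac{1}{606276608} - \frac{1578 i \sqrt{5}}{25} \approx -1.6494 \cdot 10^{-9} - 141.14 i$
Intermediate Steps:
$\frac{14202}{\sqrt{-22953 + 12828}} + \frac{1}{\left(8369 + 46707\right) \left(-11008\right)} = \frac{14202}{\sqrt{-10125}} + \frac{1}{55076} \left(- \frac{1}{11008}\right) = \frac{14202}{45 i \sqrt{5}} + \frac{1}{55076} \left(- \frac{1}{11008}\right) = 14202 \left(- \frac{i \sqrt{5}}{225}\right) - \frac{1}{606276608} = - \frac{1578 i \sqrt{5}}{25} - \frac{1}{606276608} = - \frac{1}{606276608} - \frac{1578 i \sqrt{5}}{25}$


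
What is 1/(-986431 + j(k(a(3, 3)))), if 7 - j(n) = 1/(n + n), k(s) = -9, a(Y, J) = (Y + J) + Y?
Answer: -18/17755631 ≈ -1.0138e-6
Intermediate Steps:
a(Y, J) = J + 2*Y (a(Y, J) = (J + Y) + Y = J + 2*Y)
j(n) = 7 - 1/(2*n) (j(n) = 7 - 1/(n + n) = 7 - 1/(2*n))
1/(-986431 + j(k(a(3, 3)))) = 1/(-986431 + (7 - 1/2/(-9))) = 1/(-986431 + (7 - 1/2*(-1/9))) = 1/(-986431 + (7 + 1/18)) = 1/(-986431 + 127/18) = 1/(-17755631/18) = -18/17755631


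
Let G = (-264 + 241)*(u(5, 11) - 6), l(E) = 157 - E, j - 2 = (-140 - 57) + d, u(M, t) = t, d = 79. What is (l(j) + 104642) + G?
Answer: 104800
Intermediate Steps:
j = -116 (j = 2 + ((-140 - 57) + 79) = 2 + (-197 + 79) = 2 - 118 = -116)
G = -115 (G = (-264 + 241)*(11 - 6) = -23*5 = -115)
(l(j) + 104642) + G = ((157 - 1*(-116)) + 104642) - 115 = ((157 + 116) + 104642) - 115 = (273 + 104642) - 115 = 104915 - 115 = 104800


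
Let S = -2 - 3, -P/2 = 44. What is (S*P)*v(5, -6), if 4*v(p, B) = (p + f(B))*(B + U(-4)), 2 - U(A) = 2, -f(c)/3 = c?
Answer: -15180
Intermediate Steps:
P = -88 (P = -2*44 = -88)
f(c) = -3*c
U(A) = 0 (U(A) = 2 - 1*2 = 2 - 2 = 0)
v(p, B) = B*(p - 3*B)/4 (v(p, B) = ((p - 3*B)*(B + 0))/4 = ((p - 3*B)*B)/4 = (B*(p - 3*B))/4 = B*(p - 3*B)/4)
S = -5
(S*P)*v(5, -6) = (-5*(-88))*((1/4)*(-6)*(5 - 3*(-6))) = 440*((1/4)*(-6)*(5 + 18)) = 440*((1/4)*(-6)*23) = 440*(-69/2) = -15180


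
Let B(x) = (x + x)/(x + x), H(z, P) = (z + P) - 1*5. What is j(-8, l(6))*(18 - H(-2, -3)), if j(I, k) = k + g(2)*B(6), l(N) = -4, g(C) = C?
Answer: -56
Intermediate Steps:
H(z, P) = -5 + P + z (H(z, P) = (P + z) - 5 = -5 + P + z)
B(x) = 1 (B(x) = (2*x)/((2*x)) = (2*x)*(1/(2*x)) = 1)
j(I, k) = 2 + k (j(I, k) = k + 2*1 = k + 2 = 2 + k)
j(-8, l(6))*(18 - H(-2, -3)) = (2 - 4)*(18 - (-5 - 3 - 2)) = -2*(18 - 1*(-10)) = -2*(18 + 10) = -2*28 = -56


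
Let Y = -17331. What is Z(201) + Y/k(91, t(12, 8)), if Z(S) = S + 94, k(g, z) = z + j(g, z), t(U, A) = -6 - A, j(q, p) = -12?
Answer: 25001/26 ≈ 961.58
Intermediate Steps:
k(g, z) = -12 + z (k(g, z) = z - 12 = -12 + z)
Z(S) = 94 + S
Z(201) + Y/k(91, t(12, 8)) = (94 + 201) - 17331/(-12 + (-6 - 1*8)) = 295 - 17331/(-12 + (-6 - 8)) = 295 - 17331/(-12 - 14) = 295 - 17331/(-26) = 295 - 17331*(-1/26) = 295 + 17331/26 = 25001/26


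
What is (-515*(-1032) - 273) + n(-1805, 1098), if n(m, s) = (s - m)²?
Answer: 8958616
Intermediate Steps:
(-515*(-1032) - 273) + n(-1805, 1098) = (-515*(-1032) - 273) + (-1805 - 1*1098)² = (531480 - 273) + (-1805 - 1098)² = 531207 + (-2903)² = 531207 + 8427409 = 8958616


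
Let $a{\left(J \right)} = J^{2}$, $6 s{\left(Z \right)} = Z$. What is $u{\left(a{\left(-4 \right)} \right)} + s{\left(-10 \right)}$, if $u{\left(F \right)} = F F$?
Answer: $\frac{763}{3} \approx 254.33$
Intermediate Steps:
$s{\left(Z \right)} = \frac{Z}{6}$
$u{\left(F \right)} = F^{2}$
$u{\left(a{\left(-4 \right)} \right)} + s{\left(-10 \right)} = \left(\left(-4\right)^{2}\right)^{2} + \frac{1}{6} \left(-10\right) = 16^{2} - \frac{5}{3} = 256 - \frac{5}{3} = \frac{763}{3}$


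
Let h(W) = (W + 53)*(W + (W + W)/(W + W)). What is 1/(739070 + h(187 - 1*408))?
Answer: 1/776030 ≈ 1.2886e-6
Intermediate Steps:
h(W) = (1 + W)*(53 + W) (h(W) = (53 + W)*(W + (2*W)/((2*W))) = (53 + W)*(W + (2*W)*(1/(2*W))) = (53 + W)*(W + 1) = (53 + W)*(1 + W) = (1 + W)*(53 + W))
1/(739070 + h(187 - 1*408)) = 1/(739070 + (53 + (187 - 1*408)² + 54*(187 - 1*408))) = 1/(739070 + (53 + (187 - 408)² + 54*(187 - 408))) = 1/(739070 + (53 + (-221)² + 54*(-221))) = 1/(739070 + (53 + 48841 - 11934)) = 1/(739070 + 36960) = 1/776030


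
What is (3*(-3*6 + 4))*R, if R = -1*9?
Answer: 378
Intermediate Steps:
R = -9
(3*(-3*6 + 4))*R = (3*(-3*6 + 4))*(-9) = (3*(-18 + 4))*(-9) = (3*(-14))*(-9) = -42*(-9) = 378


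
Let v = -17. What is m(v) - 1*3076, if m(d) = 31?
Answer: -3045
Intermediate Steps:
m(v) - 1*3076 = 31 - 1*3076 = 31 - 3076 = -3045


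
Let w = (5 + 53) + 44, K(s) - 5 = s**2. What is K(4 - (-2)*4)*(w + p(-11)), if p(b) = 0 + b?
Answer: 13559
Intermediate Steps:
p(b) = b
K(s) = 5 + s**2
w = 102 (w = 58 + 44 = 102)
K(4 - (-2)*4)*(w + p(-11)) = (5 + (4 - (-2)*4)**2)*(102 - 11) = (5 + (4 - 1*(-8))**2)*91 = (5 + (4 + 8)**2)*91 = (5 + 12**2)*91 = (5 + 144)*91 = 149*91 = 13559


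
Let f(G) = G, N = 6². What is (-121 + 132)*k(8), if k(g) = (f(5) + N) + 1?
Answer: 462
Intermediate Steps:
N = 36
k(g) = 42 (k(g) = (5 + 36) + 1 = 41 + 1 = 42)
(-121 + 132)*k(8) = (-121 + 132)*42 = 11*42 = 462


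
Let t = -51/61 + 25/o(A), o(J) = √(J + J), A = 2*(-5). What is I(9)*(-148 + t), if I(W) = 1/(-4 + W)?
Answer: -9079/305 - I*√5/2 ≈ -29.767 - 1.118*I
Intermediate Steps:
A = -10
o(J) = √2*√J (o(J) = √(2*J) = √2*√J)
t = -51/61 - 5*I*√5/2 (t = -51/61 + 25/((√2*√(-10))) = -51*1/61 + 25/((√2*(I*√10))) = -51/61 + 25/((2*I*√5)) = -51/61 + 25*(-I*√5/10) = -51/61 - 5*I*√5/2 ≈ -0.83607 - 5.5902*I)
I(9)*(-148 + t) = (-148 + (-51/61 - 5*I*√5/2))/(-4 + 9) = (-9079/61 - 5*I*√5/2)/5 = -9079/305 - I*√5/2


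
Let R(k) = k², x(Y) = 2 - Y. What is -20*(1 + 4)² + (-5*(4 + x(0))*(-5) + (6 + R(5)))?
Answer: -319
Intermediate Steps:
-20*(1 + 4)² + (-5*(4 + x(0))*(-5) + (6 + R(5))) = -20*(1 + 4)² + (-5*(4 + (2 - 1*0))*(-5) + (6 + 5²)) = -20*5² + (-5*(4 + (2 + 0))*(-5) + (6 + 25)) = -20*25 + (-5*(4 + 2)*(-5) + 31) = -500 + (-30*(-5) + 31) = -500 + (-5*(-30) + 31) = -500 + (150 + 31) = -500 + 181 = -319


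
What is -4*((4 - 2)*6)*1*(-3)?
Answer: 144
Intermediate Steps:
-4*((4 - 2)*6)*1*(-3) = -4*(2*6)*1*(-3) = -4*12*1*(-3) = -48*(-3) = -4*(-36) = 144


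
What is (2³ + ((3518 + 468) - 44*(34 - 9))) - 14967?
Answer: -12073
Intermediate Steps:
(2³ + ((3518 + 468) - 44*(34 - 9))) - 14967 = (8 + (3986 - 44*25)) - 14967 = (8 + (3986 - 1100)) - 14967 = (8 + 2886) - 14967 = 2894 - 14967 = -12073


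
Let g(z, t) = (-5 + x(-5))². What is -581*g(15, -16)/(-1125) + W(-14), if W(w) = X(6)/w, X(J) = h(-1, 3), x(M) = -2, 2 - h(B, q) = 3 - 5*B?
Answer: 202658/7875 ≈ 25.734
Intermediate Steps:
h(B, q) = -1 + 5*B (h(B, q) = 2 - (3 - 5*B) = 2 + (-3 + 5*B) = -1 + 5*B)
X(J) = -6 (X(J) = -1 + 5*(-1) = -1 - 5 = -6)
g(z, t) = 49 (g(z, t) = (-5 - 2)² = (-7)² = 49)
W(w) = -6/w
-581*g(15, -16)/(-1125) + W(-14) = -28469/(-1125) - 6/(-14) = -28469*(-1)/1125 - 6*(-1/14) = -581*(-49/1125) + 3/7 = 28469/1125 + 3/7 = 202658/7875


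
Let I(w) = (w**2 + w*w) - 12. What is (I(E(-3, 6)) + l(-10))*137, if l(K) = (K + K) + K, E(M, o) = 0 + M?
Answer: -3288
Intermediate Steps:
E(M, o) = M
I(w) = -12 + 2*w**2 (I(w) = (w**2 + w**2) - 12 = 2*w**2 - 12 = -12 + 2*w**2)
l(K) = 3*K (l(K) = 2*K + K = 3*K)
(I(E(-3, 6)) + l(-10))*137 = ((-12 + 2*(-3)**2) + 3*(-10))*137 = ((-12 + 2*9) - 30)*137 = ((-12 + 18) - 30)*137 = (6 - 30)*137 = -24*137 = -3288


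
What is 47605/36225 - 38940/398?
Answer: -139165471/1441755 ≈ -96.525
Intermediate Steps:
47605/36225 - 38940/398 = 47605*(1/36225) - 38940*1/398 = 9521/7245 - 19470/199 = -139165471/1441755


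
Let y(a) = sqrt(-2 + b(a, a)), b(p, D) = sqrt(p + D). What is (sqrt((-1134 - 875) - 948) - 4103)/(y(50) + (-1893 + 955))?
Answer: 1924307/439918 + 4103*sqrt(2)/439918 - 469*I*sqrt(2957)/439918 - I*sqrt(5914)/439918 ≈ 4.3874 - 0.058148*I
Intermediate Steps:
b(p, D) = sqrt(D + p)
y(a) = sqrt(-2 + sqrt(2)*sqrt(a)) (y(a) = sqrt(-2 + sqrt(a + a)) = sqrt(-2 + sqrt(2*a)) = sqrt(-2 + sqrt(2)*sqrt(a)))
(sqrt((-1134 - 875) - 948) - 4103)/(y(50) + (-1893 + 955)) = (sqrt((-1134 - 875) - 948) - 4103)/(sqrt(-2 + sqrt(2)*sqrt(50)) + (-1893 + 955)) = (sqrt(-2009 - 948) - 4103)/(sqrt(-2 + sqrt(2)*(5*sqrt(2))) - 938) = (sqrt(-2957) - 4103)/(sqrt(-2 + 10) - 938) = (I*sqrt(2957) - 4103)/(sqrt(8) - 938) = (-4103 + I*sqrt(2957))/(2*sqrt(2) - 938) = (-4103 + I*sqrt(2957))/(-938 + 2*sqrt(2))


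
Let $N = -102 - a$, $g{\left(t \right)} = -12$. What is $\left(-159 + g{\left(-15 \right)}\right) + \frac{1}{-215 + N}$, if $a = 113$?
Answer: $- \frac{73531}{430} \approx -171.0$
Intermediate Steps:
$N = -215$ ($N = -102 - 113 = -215$)
$\left(-159 + g{\left(-15 \right)}\right) + \frac{1}{-215 + N} = \left(-159 - 12\right) + \frac{1}{-215 - 215} = -171 + \frac{1}{-430} = -171 - \frac{1}{430} = - \frac{73531}{430}$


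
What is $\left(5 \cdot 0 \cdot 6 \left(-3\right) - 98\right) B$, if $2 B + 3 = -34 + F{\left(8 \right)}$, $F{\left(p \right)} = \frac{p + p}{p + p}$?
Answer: $1764$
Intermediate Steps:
$F{\left(p \right)} = 1$ ($F{\left(p \right)} = \frac{2 p}{2 p} = 2 p \frac{1}{2 p} = 1$)
$B = -18$ ($B = - \frac{3}{2} + \frac{-34 + 1}{2} = - \frac{3}{2} + \frac{1}{2} \left(-33\right) = - \frac{3}{2} - \frac{33}{2} = -18$)
$\left(5 \cdot 0 \cdot 6 \left(-3\right) - 98\right) B = \left(5 \cdot 0 \cdot 6 \left(-3\right) - 98\right) \left(-18\right) = \left(5 \cdot 0 \left(-3\right) - 98\right) \left(-18\right) = \left(5 \cdot 0 - 98\right) \left(-18\right) = \left(0 - 98\right) \left(-18\right) = \left(-98\right) \left(-18\right) = 1764$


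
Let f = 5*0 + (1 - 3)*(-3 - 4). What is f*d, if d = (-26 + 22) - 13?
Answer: -238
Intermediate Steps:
d = -17 (d = -4 - 13 = -17)
f = 14 (f = 0 - 2*(-7) = 0 + 14 = 14)
f*d = 14*(-17) = -238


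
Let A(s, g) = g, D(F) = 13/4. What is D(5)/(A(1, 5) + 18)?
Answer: 13/92 ≈ 0.14130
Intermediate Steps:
D(F) = 13/4 (D(F) = 13*(¼) = 13/4)
D(5)/(A(1, 5) + 18) = (13/4)/(5 + 18) = (13/4)/23 = (1/23)*(13/4) = 13/92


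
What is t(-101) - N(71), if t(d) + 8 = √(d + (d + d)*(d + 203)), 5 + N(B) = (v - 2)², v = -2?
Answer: -19 + I*√20705 ≈ -19.0 + 143.89*I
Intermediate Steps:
N(B) = 11 (N(B) = -5 + (-2 - 2)² = -5 + (-4)² = -5 + 16 = 11)
t(d) = -8 + √(d + 2*d*(203 + d)) (t(d) = -8 + √(d + (d + d)*(d + 203)) = -8 + √(d + (2*d)*(203 + d)) = -8 + √(d + 2*d*(203 + d)))
t(-101) - N(71) = (-8 + √(-101*(407 + 2*(-101)))) - 1*11 = (-8 + √(-101*(407 - 202))) - 11 = (-8 + √(-101*205)) - 11 = (-8 + √(-20705)) - 11 = (-8 + I*√20705) - 11 = -19 + I*√20705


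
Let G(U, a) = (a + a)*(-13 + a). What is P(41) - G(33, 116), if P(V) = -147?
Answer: -24043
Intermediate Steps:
G(U, a) = 2*a*(-13 + a) (G(U, a) = (2*a)*(-13 + a) = 2*a*(-13 + a))
P(41) - G(33, 116) = -147 - 2*116*(-13 + 116) = -147 - 2*116*103 = -147 - 1*23896 = -147 - 23896 = -24043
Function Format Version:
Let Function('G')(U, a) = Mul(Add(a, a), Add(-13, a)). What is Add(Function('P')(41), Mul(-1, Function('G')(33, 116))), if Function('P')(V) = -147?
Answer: -24043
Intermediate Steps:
Function('G')(U, a) = Mul(2, a, Add(-13, a)) (Function('G')(U, a) = Mul(Mul(2, a), Add(-13, a)) = Mul(2, a, Add(-13, a)))
Add(Function('P')(41), Mul(-1, Function('G')(33, 116))) = Add(-147, Mul(-1, Mul(2, 116, Add(-13, 116)))) = Add(-147, Mul(-1, Mul(2, 116, 103))) = Add(-147, Mul(-1, 23896)) = Add(-147, -23896) = -24043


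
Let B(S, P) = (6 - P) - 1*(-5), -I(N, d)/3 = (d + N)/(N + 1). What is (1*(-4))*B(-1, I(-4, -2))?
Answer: -68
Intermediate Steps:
I(N, d) = -3*(N + d)/(1 + N) (I(N, d) = -3*(d + N)/(N + 1) = -3*(N + d)/(1 + N))
B(S, P) = 11 - P (B(S, P) = (6 - P) + 5 = 11 - P)
(1*(-4))*B(-1, I(-4, -2)) = (1*(-4))*(11 - 3*(-1*(-4) - 1*(-2))/(1 - 4)) = -4*(11 - 3*(4 + 2)/(-3)) = -4*(11 - 3*(-1)*6/3) = -4*(11 - 1*(-6)) = -4*(11 + 6) = -4*17 = -68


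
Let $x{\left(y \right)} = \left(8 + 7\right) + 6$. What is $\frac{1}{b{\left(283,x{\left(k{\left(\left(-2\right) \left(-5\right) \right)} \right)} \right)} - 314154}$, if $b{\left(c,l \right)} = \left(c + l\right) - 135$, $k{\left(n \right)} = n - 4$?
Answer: $- \frac{1}{313985} \approx -3.1849 \cdot 10^{-6}$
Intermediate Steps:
$k{\left(n \right)} = -4 + n$ ($k{\left(n \right)} = n - 4 = -4 + n$)
$x{\left(y \right)} = 21$ ($x{\left(y \right)} = 15 + 6 = 21$)
$b{\left(c,l \right)} = -135 + c + l$
$\frac{1}{b{\left(283,x{\left(k{\left(\left(-2\right) \left(-5\right) \right)} \right)} \right)} - 314154} = \frac{1}{\left(-135 + 283 + 21\right) - 314154} = \frac{1}{169 - 314154} = \frac{1}{-313985} = - \frac{1}{313985}$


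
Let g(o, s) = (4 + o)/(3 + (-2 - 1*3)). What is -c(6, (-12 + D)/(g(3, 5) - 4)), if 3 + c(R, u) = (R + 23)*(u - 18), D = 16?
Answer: 8107/15 ≈ 540.47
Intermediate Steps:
g(o, s) = -2 - o/2 (g(o, s) = (4 + o)/(3 + (-2 - 3)) = (4 + o)/(3 - 5) = (4 + o)/(-2) = (4 + o)*(-1/2) = -2 - o/2)
c(R, u) = -3 + (-18 + u)*(23 + R) (c(R, u) = -3 + (R + 23)*(u - 18) = -3 + (23 + R)*(-18 + u) = -3 + (-18 + u)*(23 + R))
-c(6, (-12 + D)/(g(3, 5) - 4)) = -(-417 - 18*6 + 23*((-12 + 16)/((-2 - 1/2*3) - 4)) + 6*((-12 + 16)/((-2 - 1/2*3) - 4))) = -(-417 - 108 + 23*(4/((-2 - 3/2) - 4)) + 6*(4/((-2 - 3/2) - 4))) = -(-417 - 108 + 23*(4/(-7/2 - 4)) + 6*(4/(-7/2 - 4))) = -(-417 - 108 + 23*(4/(-15/2)) + 6*(4/(-15/2))) = -(-417 - 108 + 23*(4*(-2/15)) + 6*(4*(-2/15))) = -(-417 - 108 + 23*(-8/15) + 6*(-8/15)) = -(-417 - 108 - 184/15 - 16/5) = -1*(-8107/15) = 8107/15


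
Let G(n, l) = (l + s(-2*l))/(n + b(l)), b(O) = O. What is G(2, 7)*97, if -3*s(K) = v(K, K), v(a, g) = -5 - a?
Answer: 388/9 ≈ 43.111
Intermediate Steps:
s(K) = 5/3 + K/3 (s(K) = -(-5 - K)/3 = 5/3 + K/3)
G(n, l) = (5/3 + l/3)/(l + n) (G(n, l) = (l + (5/3 + (-2*l)/3))/(n + l) = (l + (5/3 - 2*l/3))/(l + n) = (5/3 + l/3)/(l + n))
G(2, 7)*97 = ((5 + 7)/(3*(7 + 2)))*97 = ((⅓)*12/9)*97 = ((⅓)*(⅑)*12)*97 = (4/9)*97 = 388/9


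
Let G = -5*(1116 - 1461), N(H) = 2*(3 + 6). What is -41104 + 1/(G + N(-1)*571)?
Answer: -493371311/12003 ≈ -41104.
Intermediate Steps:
N(H) = 18 (N(H) = 2*9 = 18)
G = 1725 (G = -5*(-345) = 1725)
-41104 + 1/(G + N(-1)*571) = -41104 + 1/(1725 + 18*571) = -41104 + 1/(1725 + 10278) = -41104 + 1/12003 = -493371311/12003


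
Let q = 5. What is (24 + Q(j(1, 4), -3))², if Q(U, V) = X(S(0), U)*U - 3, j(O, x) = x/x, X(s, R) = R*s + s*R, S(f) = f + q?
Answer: 961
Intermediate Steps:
S(f) = 5 + f (S(f) = f + 5 = 5 + f)
X(s, R) = 2*R*s (X(s, R) = R*s + R*s = 2*R*s)
j(O, x) = 1
Q(U, V) = -3 + 10*U² (Q(U, V) = (2*U*(5 + 0))*U - 3 = (2*U*5)*U - 3 = (10*U)*U - 3 = 10*U² - 3 = -3 + 10*U²)
(24 + Q(j(1, 4), -3))² = (24 + (-3 + 10*1²))² = (24 + (-3 + 10*1))² = (24 + (-3 + 10))² = (24 + 7)² = 31² = 961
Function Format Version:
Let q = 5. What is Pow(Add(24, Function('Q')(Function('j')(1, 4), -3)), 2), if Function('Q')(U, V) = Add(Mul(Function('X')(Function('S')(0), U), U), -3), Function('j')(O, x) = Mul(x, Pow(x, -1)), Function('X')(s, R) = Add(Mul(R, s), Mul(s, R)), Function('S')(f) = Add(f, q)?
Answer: 961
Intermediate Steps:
Function('S')(f) = Add(5, f) (Function('S')(f) = Add(f, 5) = Add(5, f))
Function('X')(s, R) = Mul(2, R, s) (Function('X')(s, R) = Add(Mul(R, s), Mul(R, s)) = Mul(2, R, s))
Function('j')(O, x) = 1
Function('Q')(U, V) = Add(-3, Mul(10, Pow(U, 2))) (Function('Q')(U, V) = Add(Mul(Mul(2, U, Add(5, 0)), U), -3) = Add(Mul(Mul(2, U, 5), U), -3) = Add(Mul(Mul(10, U), U), -3) = Add(Mul(10, Pow(U, 2)), -3) = Add(-3, Mul(10, Pow(U, 2))))
Pow(Add(24, Function('Q')(Function('j')(1, 4), -3)), 2) = Pow(Add(24, Add(-3, Mul(10, Pow(1, 2)))), 2) = Pow(Add(24, Add(-3, Mul(10, 1))), 2) = Pow(Add(24, Add(-3, 10)), 2) = Pow(Add(24, 7), 2) = Pow(31, 2) = 961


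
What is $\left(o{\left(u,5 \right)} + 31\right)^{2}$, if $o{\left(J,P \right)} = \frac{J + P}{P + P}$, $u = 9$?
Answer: $\frac{26244}{25} \approx 1049.8$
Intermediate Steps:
$o{\left(J,P \right)} = \frac{J + P}{2 P}$
$\left(o{\left(u,5 \right)} + 31\right)^{2} = \left(\frac{9 + 5}{2 \cdot 5} + 31\right)^{2} = \left(\frac{1}{2} \cdot \frac{1}{5} \cdot 14 + 31\right)^{2} = \left(\frac{7}{5} + 31\right)^{2} = \left(\frac{162}{5}\right)^{2} = \frac{26244}{25}$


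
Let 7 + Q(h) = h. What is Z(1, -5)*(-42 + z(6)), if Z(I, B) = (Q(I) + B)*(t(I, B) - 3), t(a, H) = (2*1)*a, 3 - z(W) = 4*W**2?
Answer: -2013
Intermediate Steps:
z(W) = 3 - 4*W**2
Q(h) = -7 + h
t(a, H) = 2*a
Z(I, B) = (-3 + 2*I)*(-7 + B + I) (Z(I, B) = ((-7 + I) + B)*(2*I - 3) = (-7 + B + I)*(-3 + 2*I) = (-3 + 2*I)*(-7 + B + I))
Z(1, -5)*(-42 + z(6)) = (21 - 17*1 - 3*(-5) + 2*1**2 + 2*(-5)*1)*(-42 + (3 - 4*6**2)) = (21 - 17 + 15 + 2*1 - 10)*(-42 + (3 - 4*36)) = (21 - 17 + 15 + 2 - 10)*(-42 + (3 - 144)) = 11*(-42 - 141) = 11*(-183) = -2013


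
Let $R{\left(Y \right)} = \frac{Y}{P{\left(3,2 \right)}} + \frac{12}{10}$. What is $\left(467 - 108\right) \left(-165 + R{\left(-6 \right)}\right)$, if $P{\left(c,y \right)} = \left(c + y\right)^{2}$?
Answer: $- \frac{1472259}{25} \approx -58890.0$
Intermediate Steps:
$R{\left(Y \right)} = \frac{6}{5} + \frac{Y}{25}$ ($R{\left(Y \right)} = \frac{Y}{\left(3 + 2\right)^{2}} + \frac{12}{10} = \frac{Y}{5^{2}} + 12 \cdot \frac{1}{10} = \frac{Y}{25} + \frac{6}{5} = \frac{6}{5} + \frac{Y}{25}$)
$\left(467 - 108\right) \left(-165 + R{\left(-6 \right)}\right) = \left(467 - 108\right) \left(-165 + \left(\frac{6}{5} + \frac{1}{25} \left(-6\right)\right)\right) = 359 \left(-165 + \left(\frac{6}{5} - \frac{6}{25}\right)\right) = 359 \left(-165 + \frac{24}{25}\right) = 359 \left(- \frac{4101}{25}\right) = - \frac{1472259}{25}$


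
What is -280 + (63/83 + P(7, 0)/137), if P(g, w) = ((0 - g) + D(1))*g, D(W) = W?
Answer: -3178735/11371 ≈ -279.55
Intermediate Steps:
P(g, w) = g*(1 - g) (P(g, w) = ((0 - g) + 1)*g = (-g + 1)*g = (1 - g)*g = g*(1 - g))
-280 + (63/83 + P(7, 0)/137) = -280 + (63/83 + (7*(1 - 1*7))/137) = -280 + (63*(1/83) + (7*(1 - 7))*(1/137)) = -280 + (63/83 + (7*(-6))*(1/137)) = -280 + (63/83 - 42*1/137) = -280 + (63/83 - 42/137) = -280 + 5145/11371 = -3178735/11371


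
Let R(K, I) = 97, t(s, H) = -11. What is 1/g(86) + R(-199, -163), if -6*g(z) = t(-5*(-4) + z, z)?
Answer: 1073/11 ≈ 97.545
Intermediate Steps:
g(z) = 11/6 (g(z) = -⅙*(-11) = 11/6)
1/g(86) + R(-199, -163) = 1/(11/6) + 97 = 6/11 + 97 = 1073/11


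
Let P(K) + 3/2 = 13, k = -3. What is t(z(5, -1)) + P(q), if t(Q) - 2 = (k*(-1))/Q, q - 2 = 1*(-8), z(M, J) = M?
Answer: 141/10 ≈ 14.100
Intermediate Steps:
q = -6 (q = 2 + 1*(-8) = 2 - 8 = -6)
t(Q) = 2 + 3/Q (t(Q) = 2 + (-3*(-1))/Q = 2 + 3/Q)
P(K) = 23/2 (P(K) = -3/2 + 13 = 23/2)
t(z(5, -1)) + P(q) = (2 + 3/5) + 23/2 = (2 + 3*(⅕)) + 23/2 = (2 + ⅗) + 23/2 = 13/5 + 23/2 = 141/10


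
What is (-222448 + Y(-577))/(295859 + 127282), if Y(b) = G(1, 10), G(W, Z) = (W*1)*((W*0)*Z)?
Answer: -222448/423141 ≈ -0.52571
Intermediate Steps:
G(W, Z) = 0 (G(W, Z) = W*(0*Z) = W*0 = 0)
Y(b) = 0
(-222448 + Y(-577))/(295859 + 127282) = (-222448 + 0)/(295859 + 127282) = -222448/423141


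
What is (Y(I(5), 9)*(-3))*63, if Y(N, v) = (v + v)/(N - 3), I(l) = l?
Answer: -1701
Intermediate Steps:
Y(N, v) = 2*v/(-3 + N) (Y(N, v) = (2*v)/(-3 + N) = 2*v/(-3 + N))
(Y(I(5), 9)*(-3))*63 = ((2*9/(-3 + 5))*(-3))*63 = ((2*9/2)*(-3))*63 = ((2*9*(½))*(-3))*63 = (9*(-3))*63 = -27*63 = -1701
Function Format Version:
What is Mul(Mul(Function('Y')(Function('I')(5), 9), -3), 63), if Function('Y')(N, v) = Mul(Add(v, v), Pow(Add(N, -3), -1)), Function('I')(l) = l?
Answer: -1701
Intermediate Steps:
Function('Y')(N, v) = Mul(2, v, Pow(Add(-3, N), -1)) (Function('Y')(N, v) = Mul(Mul(2, v), Pow(Add(-3, N), -1)) = Mul(2, v, Pow(Add(-3, N), -1)))
Mul(Mul(Function('Y')(Function('I')(5), 9), -3), 63) = Mul(Mul(Mul(2, 9, Pow(Add(-3, 5), -1)), -3), 63) = Mul(Mul(Mul(2, 9, Pow(2, -1)), -3), 63) = Mul(Mul(Mul(2, 9, Rational(1, 2)), -3), 63) = Mul(Mul(9, -3), 63) = Mul(-27, 63) = -1701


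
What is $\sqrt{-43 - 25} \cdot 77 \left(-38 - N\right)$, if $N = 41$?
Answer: $- 12166 i \sqrt{17} \approx - 50162.0 i$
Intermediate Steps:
$\sqrt{-43 - 25} \cdot 77 \left(-38 - N\right) = \sqrt{-43 - 25} \cdot 77 \left(-38 - 41\right) = \sqrt{-68} \cdot 77 \left(-38 - 41\right) = 2 i \sqrt{17} \cdot 77 \left(-79\right) = 154 i \sqrt{17} \left(-79\right) = - 12166 i \sqrt{17}$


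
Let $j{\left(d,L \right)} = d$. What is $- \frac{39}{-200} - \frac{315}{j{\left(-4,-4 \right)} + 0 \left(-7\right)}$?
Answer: $\frac{15789}{200} \approx 78.945$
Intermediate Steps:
$- \frac{39}{-200} - \frac{315}{j{\left(-4,-4 \right)} + 0 \left(-7\right)} = - \frac{39}{-200} - \frac{315}{-4 + 0 \left(-7\right)} = \left(-39\right) \left(- \frac{1}{200}\right) - \frac{315}{-4 + 0} = \frac{39}{200} - \frac{315}{-4} = \frac{39}{200} - - \frac{315}{4} = \frac{39}{200} + \frac{315}{4} = \frac{15789}{200}$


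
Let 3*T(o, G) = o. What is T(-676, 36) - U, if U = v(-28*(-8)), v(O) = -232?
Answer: 20/3 ≈ 6.6667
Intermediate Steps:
T(o, G) = o/3
U = -232
T(-676, 36) - U = (⅓)*(-676) - 1*(-232) = -676/3 + 232 = 20/3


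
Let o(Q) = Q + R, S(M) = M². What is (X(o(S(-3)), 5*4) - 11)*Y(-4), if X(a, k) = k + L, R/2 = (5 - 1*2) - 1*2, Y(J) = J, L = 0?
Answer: -36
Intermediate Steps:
R = 2 (R = 2*((5 - 1*2) - 1*2) = 2*((5 - 2) - 2) = 2*(3 - 2) = 2*1 = 2)
o(Q) = 2 + Q (o(Q) = Q + 2 = 2 + Q)
X(a, k) = k (X(a, k) = k + 0 = k)
(X(o(S(-3)), 5*4) - 11)*Y(-4) = (5*4 - 11)*(-4) = (20 - 11)*(-4) = 9*(-4) = -36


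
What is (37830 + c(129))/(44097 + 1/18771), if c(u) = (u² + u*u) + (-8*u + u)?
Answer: 1317893139/827744788 ≈ 1.5921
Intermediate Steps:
c(u) = -7*u + 2*u² (c(u) = (u² + u²) - 7*u = 2*u² - 7*u = -7*u + 2*u²)
(37830 + c(129))/(44097 + 1/18771) = (37830 + 129*(-7 + 2*129))/(44097 + 1/18771) = (37830 + 129*(-7 + 258))/(44097 + 1/18771) = (37830 + 129*251)/(827744788/18771) = (37830 + 32379)*(18771/827744788) = 70209*(18771/827744788) = 1317893139/827744788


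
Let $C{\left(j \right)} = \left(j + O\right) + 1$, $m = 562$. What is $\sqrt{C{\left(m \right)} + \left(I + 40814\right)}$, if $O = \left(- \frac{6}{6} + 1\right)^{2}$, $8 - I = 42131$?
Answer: $i \sqrt{746} \approx 27.313 i$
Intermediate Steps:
$I = -42123$ ($I = 8 - 42131 = -42123$)
$O = 0$ ($O = \left(\left(-6\right) \frac{1}{6} + 1\right)^{2} = \left(-1 + 1\right)^{2} = 0^{2} = 0$)
$C{\left(j \right)} = 1 + j$ ($C{\left(j \right)} = \left(j + 0\right) + 1 = j + 1 = 1 + j$)
$\sqrt{C{\left(m \right)} + \left(I + 40814\right)} = \sqrt{\left(1 + 562\right) + \left(-42123 + 40814\right)} = \sqrt{563 - 1309} = \sqrt{-746} = i \sqrt{746}$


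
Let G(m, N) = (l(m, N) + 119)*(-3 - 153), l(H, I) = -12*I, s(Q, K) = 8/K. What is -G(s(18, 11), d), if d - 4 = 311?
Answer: -571116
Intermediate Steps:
d = 315 (d = 4 + 311 = 315)
G(m, N) = -18564 + 1872*N (G(m, N) = (-12*N + 119)*(-3 - 153) = (119 - 12*N)*(-156) = -18564 + 1872*N)
-G(s(18, 11), d) = -(-18564 + 1872*315) = -(-18564 + 589680) = -1*571116 = -571116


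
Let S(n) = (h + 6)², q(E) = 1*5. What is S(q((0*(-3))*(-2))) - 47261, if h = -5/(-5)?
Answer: -47212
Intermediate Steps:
q(E) = 5
h = 1 (h = -5*(-⅕) = 1)
S(n) = 49 (S(n) = (1 + 6)² = 7² = 49)
S(q((0*(-3))*(-2))) - 47261 = 49 - 47261 = -47212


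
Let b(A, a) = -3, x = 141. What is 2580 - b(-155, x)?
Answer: 2583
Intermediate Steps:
2580 - b(-155, x) = 2580 - 1*(-3) = 2580 + 3 = 2583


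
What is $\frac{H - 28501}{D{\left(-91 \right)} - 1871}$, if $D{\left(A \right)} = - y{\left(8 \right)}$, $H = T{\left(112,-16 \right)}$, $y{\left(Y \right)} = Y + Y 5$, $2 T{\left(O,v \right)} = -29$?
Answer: $\frac{57031}{3838} \approx 14.86$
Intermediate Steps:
$T{\left(O,v \right)} = - \frac{29}{2}$ ($T{\left(O,v \right)} = \frac{1}{2} \left(-29\right) = - \frac{29}{2}$)
$y{\left(Y \right)} = 6 Y$ ($y{\left(Y \right)} = Y + 5 Y = 6 Y$)
$H = - \frac{29}{2} \approx -14.5$
$D{\left(A \right)} = -48$ ($D{\left(A \right)} = - 6 \cdot 8 = \left(-1\right) 48 = -48$)
$\frac{H - 28501}{D{\left(-91 \right)} - 1871} = \frac{- \frac{29}{2} - 28501}{-48 - 1871} = - \frac{57031}{2 \left(-1919\right)} = \left(- \frac{57031}{2}\right) \left(- \frac{1}{1919}\right) = \frac{57031}{3838}$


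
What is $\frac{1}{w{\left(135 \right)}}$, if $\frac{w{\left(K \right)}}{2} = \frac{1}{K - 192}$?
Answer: $- \frac{57}{2} \approx -28.5$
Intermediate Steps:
$w{\left(K \right)} = \frac{2}{-192 + K}$ ($w{\left(K \right)} = \frac{2}{K - 192} = \frac{2}{-192 + K}$)
$\frac{1}{w{\left(135 \right)}} = \frac{1}{2 \frac{1}{-192 + 135}} = \frac{1}{2 \frac{1}{-57}} = \frac{1}{2 \left(- \frac{1}{57}\right)} = \frac{1}{- \frac{2}{57}} = - \frac{57}{2}$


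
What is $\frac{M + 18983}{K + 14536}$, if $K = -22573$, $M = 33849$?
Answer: $- \frac{52832}{8037} \approx -6.5736$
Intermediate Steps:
$\frac{M + 18983}{K + 14536} = \frac{33849 + 18983}{-22573 + 14536} = \frac{52832}{-8037} = 52832 \left(- \frac{1}{8037}\right) = - \frac{52832}{8037}$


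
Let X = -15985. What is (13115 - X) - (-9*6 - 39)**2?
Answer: 20451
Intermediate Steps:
(13115 - X) - (-9*6 - 39)**2 = (13115 - 1*(-15985)) - (-9*6 - 39)**2 = (13115 + 15985) - (-54 - 39)**2 = 29100 - 1*(-93)**2 = 29100 - 1*8649 = 29100 - 8649 = 20451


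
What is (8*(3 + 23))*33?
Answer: 6864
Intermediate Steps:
(8*(3 + 23))*33 = (8*26)*33 = 208*33 = 6864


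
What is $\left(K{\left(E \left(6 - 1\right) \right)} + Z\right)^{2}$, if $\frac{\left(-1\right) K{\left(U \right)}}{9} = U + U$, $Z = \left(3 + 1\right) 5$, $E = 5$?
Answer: $184900$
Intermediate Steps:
$Z = 20$ ($Z = 4 \cdot 5 = 20$)
$K{\left(U \right)} = - 18 U$ ($K{\left(U \right)} = - 9 \left(U + U\right) = - 9 \cdot 2 U = - 18 U$)
$\left(K{\left(E \left(6 - 1\right) \right)} + Z\right)^{2} = \left(- 18 \cdot 5 \left(6 - 1\right) + 20\right)^{2} = \left(- 18 \cdot 5 \cdot 5 + 20\right)^{2} = \left(\left(-18\right) 25 + 20\right)^{2} = \left(-450 + 20\right)^{2} = \left(-430\right)^{2} = 184900$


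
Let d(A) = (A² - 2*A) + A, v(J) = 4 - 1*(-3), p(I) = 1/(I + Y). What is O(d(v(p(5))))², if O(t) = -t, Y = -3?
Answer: 1764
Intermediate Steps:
p(I) = 1/(-3 + I) (p(I) = 1/(I - 3) = 1/(-3 + I))
v(J) = 7 (v(J) = 4 + 3 = 7)
d(A) = A² - A
O(d(v(p(5))))² = (-7*(-1 + 7))² = (-7*6)² = (-1*42)² = (-42)² = 1764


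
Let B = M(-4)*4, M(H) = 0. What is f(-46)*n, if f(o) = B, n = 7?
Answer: 0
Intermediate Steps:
B = 0 (B = 0*4 = 0)
f(o) = 0
f(-46)*n = 0*7 = 0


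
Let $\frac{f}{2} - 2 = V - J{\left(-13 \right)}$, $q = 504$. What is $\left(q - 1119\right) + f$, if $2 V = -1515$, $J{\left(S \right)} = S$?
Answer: $-2100$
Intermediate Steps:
$V = - \frac{1515}{2}$ ($V = \frac{1}{2} \left(-1515\right) = - \frac{1515}{2} \approx -757.5$)
$f = -1485$ ($f = 4 + 2 \left(- \frac{1515}{2} - -13\right) = 4 + 2 \left(- \frac{1515}{2} + 13\right) = 4 + 2 \left(- \frac{1489}{2}\right) = 4 - 1489 = -1485$)
$\left(q - 1119\right) + f = \left(504 - 1119\right) - 1485 = -615 - 1485 = -2100$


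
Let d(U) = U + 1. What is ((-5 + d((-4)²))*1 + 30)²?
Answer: 1764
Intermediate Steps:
d(U) = 1 + U
((-5 + d((-4)²))*1 + 30)² = ((-5 + (1 + (-4)²))*1 + 30)² = ((-5 + (1 + 16))*1 + 30)² = ((-5 + 17)*1 + 30)² = (12*1 + 30)² = (12 + 30)² = 42² = 1764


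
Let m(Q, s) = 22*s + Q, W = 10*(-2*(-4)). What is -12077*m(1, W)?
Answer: -21267597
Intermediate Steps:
W = 80 (W = 10*8 = 80)
m(Q, s) = Q + 22*s
-12077*m(1, W) = -12077*(1 + 22*80) = -12077*(1 + 1760) = -12077*1761 = -21267597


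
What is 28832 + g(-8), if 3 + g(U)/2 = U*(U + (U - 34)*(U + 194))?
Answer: 153946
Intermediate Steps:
g(U) = -6 + 2*U*(U + (-34 + U)*(194 + U)) (g(U) = -6 + 2*(U*(U + (U - 34)*(U + 194))) = -6 + 2*(U*(U + (-34 + U)*(194 + U))) = -6 + 2*U*(U + (-34 + U)*(194 + U)))
28832 + g(-8) = 28832 + (-6 - 13192*(-8) + 2*(-8)³ + 322*(-8)²) = 28832 + (-6 + 105536 + 2*(-512) + 322*64) = 28832 + (-6 + 105536 - 1024 + 20608) = 28832 + 125114 = 153946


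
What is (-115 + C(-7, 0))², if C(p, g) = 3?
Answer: 12544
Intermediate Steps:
(-115 + C(-7, 0))² = (-115 + 3)² = (-112)² = 12544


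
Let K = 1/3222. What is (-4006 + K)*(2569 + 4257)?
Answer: -44052720703/1611 ≈ -2.7345e+7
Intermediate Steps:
K = 1/3222 ≈ 0.00031037
(-4006 + K)*(2569 + 4257) = (-4006 + 1/3222)*(2569 + 4257) = -12907331/3222*6826 = -44052720703/1611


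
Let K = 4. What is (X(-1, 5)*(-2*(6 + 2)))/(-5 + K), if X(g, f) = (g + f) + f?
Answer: 144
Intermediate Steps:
X(g, f) = g + 2*f (X(g, f) = (f + g) + f = g + 2*f)
(X(-1, 5)*(-2*(6 + 2)))/(-5 + K) = ((-1 + 2*5)*(-2*(6 + 2)))/(-5 + 4) = ((-1 + 10)*(-2*8))/(-1) = -9*(-16) = -1*(-144) = 144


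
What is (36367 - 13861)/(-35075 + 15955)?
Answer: -11253/9560 ≈ -1.1771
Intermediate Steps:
(36367 - 13861)/(-35075 + 15955) = 22506/(-19120) = 22506*(-1/19120) = -11253/9560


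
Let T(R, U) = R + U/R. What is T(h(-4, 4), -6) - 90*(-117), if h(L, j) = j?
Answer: 21065/2 ≈ 10533.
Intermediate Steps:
T(h(-4, 4), -6) - 90*(-117) = (4 - 6/4) - 90*(-117) = (4 - 6*1/4) + 10530 = (4 - 3/2) + 10530 = 5/2 + 10530 = 21065/2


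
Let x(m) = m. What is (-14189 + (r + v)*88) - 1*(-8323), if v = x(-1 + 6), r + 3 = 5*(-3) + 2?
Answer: -6834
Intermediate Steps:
r = -16 (r = -3 + (5*(-3) + 2) = -3 + (-15 + 2) = -3 - 13 = -16)
v = 5 (v = -1 + 6 = 5)
(-14189 + (r + v)*88) - 1*(-8323) = (-14189 + (-16 + 5)*88) - 1*(-8323) = (-14189 - 11*88) + 8323 = (-14189 - 968) + 8323 = -15157 + 8323 = -6834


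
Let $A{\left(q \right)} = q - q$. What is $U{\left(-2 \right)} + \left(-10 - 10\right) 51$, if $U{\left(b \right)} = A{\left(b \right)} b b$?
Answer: $-1020$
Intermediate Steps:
$A{\left(q \right)} = 0$
$U{\left(b \right)} = 0$ ($U{\left(b \right)} = 0 b b = 0 b = 0$)
$U{\left(-2 \right)} + \left(-10 - 10\right) 51 = 0 + \left(-10 - 10\right) 51 = 0 - 1020 = -1020$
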